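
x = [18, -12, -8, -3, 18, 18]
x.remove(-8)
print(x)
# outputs [18, -12, -3, 18, 18]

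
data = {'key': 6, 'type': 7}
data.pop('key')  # 6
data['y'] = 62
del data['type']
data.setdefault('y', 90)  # 62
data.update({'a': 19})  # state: {'y': 62, 'a': 19}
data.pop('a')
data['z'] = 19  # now {'y': 62, 'z': 19}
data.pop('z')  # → 19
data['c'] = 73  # {'y': 62, 'c': 73}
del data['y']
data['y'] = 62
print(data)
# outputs {'c': 73, 'y': 62}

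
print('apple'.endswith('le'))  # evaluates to True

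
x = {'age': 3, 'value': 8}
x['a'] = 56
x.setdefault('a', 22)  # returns 56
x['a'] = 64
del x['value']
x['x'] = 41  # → {'age': 3, 'a': 64, 'x': 41}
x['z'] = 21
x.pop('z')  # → 21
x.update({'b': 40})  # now {'age': 3, 'a': 64, 'x': 41, 'b': 40}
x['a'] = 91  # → {'age': 3, 'a': 91, 'x': 41, 'b': 40}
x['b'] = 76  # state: {'age': 3, 'a': 91, 'x': 41, 'b': 76}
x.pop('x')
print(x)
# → {'age': 3, 'a': 91, 'b': 76}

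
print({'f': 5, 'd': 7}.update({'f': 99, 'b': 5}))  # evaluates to None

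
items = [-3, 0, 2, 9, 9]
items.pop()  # 9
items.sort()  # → [-3, 0, 2, 9]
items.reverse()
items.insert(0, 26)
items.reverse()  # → [-3, 0, 2, 9, 26]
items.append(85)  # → [-3, 0, 2, 9, 26, 85]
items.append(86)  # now [-3, 0, 2, 9, 26, 85, 86]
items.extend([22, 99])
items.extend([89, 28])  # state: [-3, 0, 2, 9, 26, 85, 86, 22, 99, 89, 28]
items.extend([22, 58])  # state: [-3, 0, 2, 9, 26, 85, 86, 22, 99, 89, 28, 22, 58]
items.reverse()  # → [58, 22, 28, 89, 99, 22, 86, 85, 26, 9, 2, 0, -3]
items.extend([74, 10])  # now [58, 22, 28, 89, 99, 22, 86, 85, 26, 9, 2, 0, -3, 74, 10]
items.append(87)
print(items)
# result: [58, 22, 28, 89, 99, 22, 86, 85, 26, 9, 2, 0, -3, 74, 10, 87]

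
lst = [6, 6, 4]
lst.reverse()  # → [4, 6, 6]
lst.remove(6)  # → [4, 6]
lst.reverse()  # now [6, 4]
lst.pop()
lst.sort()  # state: [6]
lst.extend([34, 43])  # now [6, 34, 43]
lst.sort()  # [6, 34, 43]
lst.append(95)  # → [6, 34, 43, 95]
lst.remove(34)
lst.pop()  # 95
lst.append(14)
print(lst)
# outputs [6, 43, 14]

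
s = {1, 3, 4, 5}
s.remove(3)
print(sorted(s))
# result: [1, 4, 5]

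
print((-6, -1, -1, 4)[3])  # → 4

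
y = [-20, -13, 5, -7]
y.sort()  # [-20, -13, -7, 5]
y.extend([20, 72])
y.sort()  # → [-20, -13, -7, 5, 20, 72]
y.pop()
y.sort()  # [-20, -13, -7, 5, 20]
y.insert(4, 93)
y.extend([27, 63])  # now [-20, -13, -7, 5, 93, 20, 27, 63]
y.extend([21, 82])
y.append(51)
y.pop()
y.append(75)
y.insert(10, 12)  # [-20, -13, -7, 5, 93, 20, 27, 63, 21, 82, 12, 75]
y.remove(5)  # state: [-20, -13, -7, 93, 20, 27, 63, 21, 82, 12, 75]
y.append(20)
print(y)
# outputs [-20, -13, -7, 93, 20, 27, 63, 21, 82, 12, 75, 20]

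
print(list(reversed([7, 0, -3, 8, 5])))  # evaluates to [5, 8, -3, 0, 7]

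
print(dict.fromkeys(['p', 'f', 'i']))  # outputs {'p': None, 'f': None, 'i': None}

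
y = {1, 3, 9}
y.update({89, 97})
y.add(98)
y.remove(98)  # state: {1, 3, 9, 89, 97}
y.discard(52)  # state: {1, 3, 9, 89, 97}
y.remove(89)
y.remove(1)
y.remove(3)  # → {9, 97}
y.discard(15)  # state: {9, 97}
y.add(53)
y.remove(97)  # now {9, 53}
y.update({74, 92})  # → {9, 53, 74, 92}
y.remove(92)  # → {9, 53, 74}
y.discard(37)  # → {9, 53, 74}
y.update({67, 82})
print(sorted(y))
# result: [9, 53, 67, 74, 82]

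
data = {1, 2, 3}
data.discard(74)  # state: {1, 2, 3}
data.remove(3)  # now {1, 2}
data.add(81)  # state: {1, 2, 81}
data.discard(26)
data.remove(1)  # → {2, 81}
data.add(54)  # {2, 54, 81}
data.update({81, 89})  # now {2, 54, 81, 89}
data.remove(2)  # {54, 81, 89}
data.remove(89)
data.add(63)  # {54, 63, 81}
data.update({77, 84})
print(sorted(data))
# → [54, 63, 77, 81, 84]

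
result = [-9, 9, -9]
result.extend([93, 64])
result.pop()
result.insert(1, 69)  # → [-9, 69, 9, -9, 93]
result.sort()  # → [-9, -9, 9, 69, 93]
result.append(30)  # [-9, -9, 9, 69, 93, 30]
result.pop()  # 30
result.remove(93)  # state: [-9, -9, 9, 69]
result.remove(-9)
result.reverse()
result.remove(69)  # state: [9, -9]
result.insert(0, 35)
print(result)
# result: [35, 9, -9]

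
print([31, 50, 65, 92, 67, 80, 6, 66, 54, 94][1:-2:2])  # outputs [50, 92, 80, 66]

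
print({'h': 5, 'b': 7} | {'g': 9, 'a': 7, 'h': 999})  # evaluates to {'h': 999, 'b': 7, 'g': 9, 'a': 7}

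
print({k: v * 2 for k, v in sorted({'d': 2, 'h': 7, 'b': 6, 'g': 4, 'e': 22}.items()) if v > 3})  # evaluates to {'b': 12, 'e': 44, 'g': 8, 'h': 14}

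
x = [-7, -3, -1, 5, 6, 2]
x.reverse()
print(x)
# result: [2, 6, 5, -1, -3, -7]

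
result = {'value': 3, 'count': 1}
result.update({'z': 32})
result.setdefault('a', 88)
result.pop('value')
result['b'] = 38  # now {'count': 1, 'z': 32, 'a': 88, 'b': 38}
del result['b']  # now {'count': 1, 'z': 32, 'a': 88}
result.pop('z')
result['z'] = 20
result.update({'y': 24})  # {'count': 1, 'a': 88, 'z': 20, 'y': 24}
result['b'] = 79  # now {'count': 1, 'a': 88, 'z': 20, 'y': 24, 'b': 79}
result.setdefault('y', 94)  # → 24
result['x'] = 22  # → {'count': 1, 'a': 88, 'z': 20, 'y': 24, 'b': 79, 'x': 22}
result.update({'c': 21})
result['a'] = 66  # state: {'count': 1, 'a': 66, 'z': 20, 'y': 24, 'b': 79, 'x': 22, 'c': 21}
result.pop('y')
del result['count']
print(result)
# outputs {'a': 66, 'z': 20, 'b': 79, 'x': 22, 'c': 21}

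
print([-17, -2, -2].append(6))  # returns None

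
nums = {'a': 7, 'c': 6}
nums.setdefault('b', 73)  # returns 73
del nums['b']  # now {'a': 7, 'c': 6}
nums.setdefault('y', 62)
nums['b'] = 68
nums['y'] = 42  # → {'a': 7, 'c': 6, 'y': 42, 'b': 68}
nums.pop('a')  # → 7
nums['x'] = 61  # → {'c': 6, 'y': 42, 'b': 68, 'x': 61}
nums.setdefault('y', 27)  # 42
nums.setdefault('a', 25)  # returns 25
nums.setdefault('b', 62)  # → 68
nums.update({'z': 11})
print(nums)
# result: {'c': 6, 'y': 42, 'b': 68, 'x': 61, 'a': 25, 'z': 11}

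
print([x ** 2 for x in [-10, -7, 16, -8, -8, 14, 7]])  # [100, 49, 256, 64, 64, 196, 49]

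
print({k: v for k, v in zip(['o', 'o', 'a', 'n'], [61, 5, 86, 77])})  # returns {'o': 5, 'a': 86, 'n': 77}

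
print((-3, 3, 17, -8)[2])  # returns 17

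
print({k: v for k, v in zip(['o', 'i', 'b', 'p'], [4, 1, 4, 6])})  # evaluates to {'o': 4, 'i': 1, 'b': 4, 'p': 6}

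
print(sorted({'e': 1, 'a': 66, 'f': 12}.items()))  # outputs [('a', 66), ('e', 1), ('f', 12)]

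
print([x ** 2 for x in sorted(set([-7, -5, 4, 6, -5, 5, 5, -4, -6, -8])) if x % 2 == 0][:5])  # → [64, 36, 16, 16, 36]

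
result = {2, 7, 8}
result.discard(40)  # {2, 7, 8}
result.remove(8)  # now {2, 7}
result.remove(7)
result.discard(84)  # {2}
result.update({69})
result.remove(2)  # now {69}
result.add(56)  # {56, 69}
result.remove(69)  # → {56}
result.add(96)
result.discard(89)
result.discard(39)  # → {56, 96}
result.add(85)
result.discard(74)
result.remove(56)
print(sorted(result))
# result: [85, 96]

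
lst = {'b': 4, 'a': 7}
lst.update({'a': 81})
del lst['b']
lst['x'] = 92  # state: {'a': 81, 'x': 92}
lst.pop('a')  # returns 81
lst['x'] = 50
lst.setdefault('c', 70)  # 70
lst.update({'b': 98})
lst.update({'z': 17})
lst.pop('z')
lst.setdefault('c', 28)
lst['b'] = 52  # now {'x': 50, 'c': 70, 'b': 52}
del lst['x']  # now {'c': 70, 'b': 52}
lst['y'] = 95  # {'c': 70, 'b': 52, 'y': 95}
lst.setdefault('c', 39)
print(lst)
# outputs {'c': 70, 'b': 52, 'y': 95}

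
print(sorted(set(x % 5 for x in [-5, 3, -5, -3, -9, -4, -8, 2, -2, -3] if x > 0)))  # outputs [2, 3]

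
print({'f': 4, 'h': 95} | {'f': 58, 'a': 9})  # {'f': 58, 'h': 95, 'a': 9}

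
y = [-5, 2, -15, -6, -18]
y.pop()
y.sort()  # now [-15, -6, -5, 2]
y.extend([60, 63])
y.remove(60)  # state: [-15, -6, -5, 2, 63]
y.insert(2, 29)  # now [-15, -6, 29, -5, 2, 63]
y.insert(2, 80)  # [-15, -6, 80, 29, -5, 2, 63]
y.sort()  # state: [-15, -6, -5, 2, 29, 63, 80]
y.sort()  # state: [-15, -6, -5, 2, 29, 63, 80]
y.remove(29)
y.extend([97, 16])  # [-15, -6, -5, 2, 63, 80, 97, 16]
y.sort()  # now [-15, -6, -5, 2, 16, 63, 80, 97]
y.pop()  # 97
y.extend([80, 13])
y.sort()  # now [-15, -6, -5, 2, 13, 16, 63, 80, 80]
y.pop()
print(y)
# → [-15, -6, -5, 2, 13, 16, 63, 80]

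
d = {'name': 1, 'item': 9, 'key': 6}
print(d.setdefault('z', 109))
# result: 109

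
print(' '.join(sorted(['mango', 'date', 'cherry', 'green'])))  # cherry date green mango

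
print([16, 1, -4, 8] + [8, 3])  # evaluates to [16, 1, -4, 8, 8, 3]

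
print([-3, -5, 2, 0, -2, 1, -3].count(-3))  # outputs 2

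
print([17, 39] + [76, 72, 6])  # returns [17, 39, 76, 72, 6]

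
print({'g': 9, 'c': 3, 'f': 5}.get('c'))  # 3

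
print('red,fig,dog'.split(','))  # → ['red', 'fig', 'dog']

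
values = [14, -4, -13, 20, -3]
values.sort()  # [-13, -4, -3, 14, 20]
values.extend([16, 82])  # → [-13, -4, -3, 14, 20, 16, 82]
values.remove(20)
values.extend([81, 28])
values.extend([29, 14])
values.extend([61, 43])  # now [-13, -4, -3, 14, 16, 82, 81, 28, 29, 14, 61, 43]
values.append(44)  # [-13, -4, -3, 14, 16, 82, 81, 28, 29, 14, 61, 43, 44]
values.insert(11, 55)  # [-13, -4, -3, 14, 16, 82, 81, 28, 29, 14, 61, 55, 43, 44]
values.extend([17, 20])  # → [-13, -4, -3, 14, 16, 82, 81, 28, 29, 14, 61, 55, 43, 44, 17, 20]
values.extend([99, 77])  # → [-13, -4, -3, 14, 16, 82, 81, 28, 29, 14, 61, 55, 43, 44, 17, 20, 99, 77]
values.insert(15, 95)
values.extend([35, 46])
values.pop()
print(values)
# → [-13, -4, -3, 14, 16, 82, 81, 28, 29, 14, 61, 55, 43, 44, 17, 95, 20, 99, 77, 35]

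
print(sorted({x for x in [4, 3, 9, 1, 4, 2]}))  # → [1, 2, 3, 4, 9]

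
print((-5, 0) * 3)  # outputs (-5, 0, -5, 0, -5, 0)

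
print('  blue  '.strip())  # blue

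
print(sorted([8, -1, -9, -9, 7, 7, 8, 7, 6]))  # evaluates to [-9, -9, -1, 6, 7, 7, 7, 8, 8]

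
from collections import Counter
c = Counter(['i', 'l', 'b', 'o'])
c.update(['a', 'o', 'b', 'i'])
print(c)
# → Counter({'i': 2, 'b': 2, 'o': 2, 'l': 1, 'a': 1})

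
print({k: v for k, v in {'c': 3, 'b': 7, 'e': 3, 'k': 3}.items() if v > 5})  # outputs {'b': 7}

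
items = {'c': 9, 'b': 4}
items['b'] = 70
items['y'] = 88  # {'c': 9, 'b': 70, 'y': 88}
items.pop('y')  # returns 88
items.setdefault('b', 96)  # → 70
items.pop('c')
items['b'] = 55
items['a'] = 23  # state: {'b': 55, 'a': 23}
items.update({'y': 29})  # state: {'b': 55, 'a': 23, 'y': 29}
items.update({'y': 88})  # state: {'b': 55, 'a': 23, 'y': 88}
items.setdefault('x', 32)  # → 32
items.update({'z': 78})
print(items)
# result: {'b': 55, 'a': 23, 'y': 88, 'x': 32, 'z': 78}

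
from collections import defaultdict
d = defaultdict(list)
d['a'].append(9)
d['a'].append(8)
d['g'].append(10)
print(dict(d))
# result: {'a': [9, 8], 'g': [10]}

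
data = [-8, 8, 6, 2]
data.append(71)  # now [-8, 8, 6, 2, 71]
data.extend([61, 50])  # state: [-8, 8, 6, 2, 71, 61, 50]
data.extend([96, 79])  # [-8, 8, 6, 2, 71, 61, 50, 96, 79]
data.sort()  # [-8, 2, 6, 8, 50, 61, 71, 79, 96]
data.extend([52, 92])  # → [-8, 2, 6, 8, 50, 61, 71, 79, 96, 52, 92]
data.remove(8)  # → [-8, 2, 6, 50, 61, 71, 79, 96, 52, 92]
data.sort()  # [-8, 2, 6, 50, 52, 61, 71, 79, 92, 96]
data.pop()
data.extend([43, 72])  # [-8, 2, 6, 50, 52, 61, 71, 79, 92, 43, 72]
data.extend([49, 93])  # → [-8, 2, 6, 50, 52, 61, 71, 79, 92, 43, 72, 49, 93]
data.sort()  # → [-8, 2, 6, 43, 49, 50, 52, 61, 71, 72, 79, 92, 93]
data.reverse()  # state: [93, 92, 79, 72, 71, 61, 52, 50, 49, 43, 6, 2, -8]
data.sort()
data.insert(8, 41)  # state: [-8, 2, 6, 43, 49, 50, 52, 61, 41, 71, 72, 79, 92, 93]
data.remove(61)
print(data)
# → [-8, 2, 6, 43, 49, 50, 52, 41, 71, 72, 79, 92, 93]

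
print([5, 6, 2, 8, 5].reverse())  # None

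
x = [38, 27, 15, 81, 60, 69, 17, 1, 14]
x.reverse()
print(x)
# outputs [14, 1, 17, 69, 60, 81, 15, 27, 38]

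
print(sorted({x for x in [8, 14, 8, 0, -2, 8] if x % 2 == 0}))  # [-2, 0, 8, 14]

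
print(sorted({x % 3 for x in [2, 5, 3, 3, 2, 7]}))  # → [0, 1, 2]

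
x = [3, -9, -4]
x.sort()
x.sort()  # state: [-9, -4, 3]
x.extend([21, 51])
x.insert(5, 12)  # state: [-9, -4, 3, 21, 51, 12]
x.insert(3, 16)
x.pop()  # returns 12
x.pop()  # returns 51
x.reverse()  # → [21, 16, 3, -4, -9]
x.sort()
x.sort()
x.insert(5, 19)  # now [-9, -4, 3, 16, 21, 19]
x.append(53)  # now [-9, -4, 3, 16, 21, 19, 53]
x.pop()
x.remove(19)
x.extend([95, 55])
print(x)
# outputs [-9, -4, 3, 16, 21, 95, 55]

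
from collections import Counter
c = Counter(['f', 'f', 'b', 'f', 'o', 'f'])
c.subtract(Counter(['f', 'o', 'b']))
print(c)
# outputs Counter({'f': 3, 'b': 0, 'o': 0})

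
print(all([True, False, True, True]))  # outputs False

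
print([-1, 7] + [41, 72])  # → [-1, 7, 41, 72]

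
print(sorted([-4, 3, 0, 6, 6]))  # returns [-4, 0, 3, 6, 6]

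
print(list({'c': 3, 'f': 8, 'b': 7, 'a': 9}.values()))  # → [3, 8, 7, 9]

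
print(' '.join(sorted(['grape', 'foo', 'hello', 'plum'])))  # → foo grape hello plum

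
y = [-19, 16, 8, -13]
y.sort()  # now [-19, -13, 8, 16]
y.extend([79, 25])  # [-19, -13, 8, 16, 79, 25]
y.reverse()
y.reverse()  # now [-19, -13, 8, 16, 79, 25]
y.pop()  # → 25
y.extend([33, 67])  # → [-19, -13, 8, 16, 79, 33, 67]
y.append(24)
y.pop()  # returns 24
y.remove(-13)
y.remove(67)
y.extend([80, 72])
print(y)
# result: [-19, 8, 16, 79, 33, 80, 72]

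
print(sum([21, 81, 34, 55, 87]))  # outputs 278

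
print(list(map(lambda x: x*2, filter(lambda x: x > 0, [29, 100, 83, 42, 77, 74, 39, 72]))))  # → [58, 200, 166, 84, 154, 148, 78, 144]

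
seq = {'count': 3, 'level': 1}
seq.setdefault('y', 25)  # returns 25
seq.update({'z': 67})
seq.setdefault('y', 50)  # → 25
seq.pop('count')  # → 3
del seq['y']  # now {'level': 1, 'z': 67}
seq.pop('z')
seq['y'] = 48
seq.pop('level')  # 1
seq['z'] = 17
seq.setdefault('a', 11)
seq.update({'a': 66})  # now {'y': 48, 'z': 17, 'a': 66}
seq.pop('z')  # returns 17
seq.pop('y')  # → 48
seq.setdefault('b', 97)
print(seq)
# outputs {'a': 66, 'b': 97}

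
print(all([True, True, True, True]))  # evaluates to True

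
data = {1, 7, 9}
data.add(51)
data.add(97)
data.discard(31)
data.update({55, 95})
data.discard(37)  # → {1, 7, 9, 51, 55, 95, 97}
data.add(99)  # {1, 7, 9, 51, 55, 95, 97, 99}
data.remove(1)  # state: {7, 9, 51, 55, 95, 97, 99}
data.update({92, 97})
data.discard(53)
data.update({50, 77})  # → {7, 9, 50, 51, 55, 77, 92, 95, 97, 99}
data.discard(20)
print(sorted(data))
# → [7, 9, 50, 51, 55, 77, 92, 95, 97, 99]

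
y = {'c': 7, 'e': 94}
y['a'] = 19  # {'c': 7, 'e': 94, 'a': 19}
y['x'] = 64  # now {'c': 7, 'e': 94, 'a': 19, 'x': 64}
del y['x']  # {'c': 7, 'e': 94, 'a': 19}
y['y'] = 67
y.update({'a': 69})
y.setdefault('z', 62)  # 62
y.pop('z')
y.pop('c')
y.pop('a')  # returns 69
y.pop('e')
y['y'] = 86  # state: {'y': 86}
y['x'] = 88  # {'y': 86, 'x': 88}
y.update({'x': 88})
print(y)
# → {'y': 86, 'x': 88}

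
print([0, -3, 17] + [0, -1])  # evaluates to [0, -3, 17, 0, -1]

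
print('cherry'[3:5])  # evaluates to rr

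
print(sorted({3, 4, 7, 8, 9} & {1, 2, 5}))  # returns []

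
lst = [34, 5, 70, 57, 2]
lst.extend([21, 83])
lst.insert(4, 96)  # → [34, 5, 70, 57, 96, 2, 21, 83]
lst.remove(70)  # [34, 5, 57, 96, 2, 21, 83]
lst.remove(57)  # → [34, 5, 96, 2, 21, 83]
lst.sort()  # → [2, 5, 21, 34, 83, 96]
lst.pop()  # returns 96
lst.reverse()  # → [83, 34, 21, 5, 2]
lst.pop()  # 2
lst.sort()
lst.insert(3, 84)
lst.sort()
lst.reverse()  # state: [84, 83, 34, 21, 5]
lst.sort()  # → [5, 21, 34, 83, 84]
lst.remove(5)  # [21, 34, 83, 84]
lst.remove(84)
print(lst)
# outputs [21, 34, 83]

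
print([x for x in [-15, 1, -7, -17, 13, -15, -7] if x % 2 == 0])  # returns []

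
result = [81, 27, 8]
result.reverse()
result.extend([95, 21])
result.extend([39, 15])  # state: [8, 27, 81, 95, 21, 39, 15]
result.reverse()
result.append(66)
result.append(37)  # [15, 39, 21, 95, 81, 27, 8, 66, 37]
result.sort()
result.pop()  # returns 95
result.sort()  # [8, 15, 21, 27, 37, 39, 66, 81]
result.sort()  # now [8, 15, 21, 27, 37, 39, 66, 81]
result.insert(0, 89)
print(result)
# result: [89, 8, 15, 21, 27, 37, 39, 66, 81]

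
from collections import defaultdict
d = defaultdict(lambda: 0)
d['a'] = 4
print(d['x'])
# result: 0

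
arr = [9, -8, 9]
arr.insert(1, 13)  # [9, 13, -8, 9]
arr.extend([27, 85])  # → [9, 13, -8, 9, 27, 85]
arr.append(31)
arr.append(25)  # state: [9, 13, -8, 9, 27, 85, 31, 25]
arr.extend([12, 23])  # [9, 13, -8, 9, 27, 85, 31, 25, 12, 23]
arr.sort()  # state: [-8, 9, 9, 12, 13, 23, 25, 27, 31, 85]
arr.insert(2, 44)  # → [-8, 9, 44, 9, 12, 13, 23, 25, 27, 31, 85]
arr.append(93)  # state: [-8, 9, 44, 9, 12, 13, 23, 25, 27, 31, 85, 93]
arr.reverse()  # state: [93, 85, 31, 27, 25, 23, 13, 12, 9, 44, 9, -8]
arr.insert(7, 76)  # [93, 85, 31, 27, 25, 23, 13, 76, 12, 9, 44, 9, -8]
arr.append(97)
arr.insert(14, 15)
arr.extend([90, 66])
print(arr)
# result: [93, 85, 31, 27, 25, 23, 13, 76, 12, 9, 44, 9, -8, 97, 15, 90, 66]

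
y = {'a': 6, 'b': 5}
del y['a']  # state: {'b': 5}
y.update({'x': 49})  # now {'b': 5, 'x': 49}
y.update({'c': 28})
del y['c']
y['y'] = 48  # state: {'b': 5, 'x': 49, 'y': 48}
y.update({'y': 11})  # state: {'b': 5, 'x': 49, 'y': 11}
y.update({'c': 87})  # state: {'b': 5, 'x': 49, 'y': 11, 'c': 87}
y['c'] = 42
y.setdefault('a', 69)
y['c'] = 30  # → {'b': 5, 'x': 49, 'y': 11, 'c': 30, 'a': 69}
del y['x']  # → {'b': 5, 'y': 11, 'c': 30, 'a': 69}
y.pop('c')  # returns 30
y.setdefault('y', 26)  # 11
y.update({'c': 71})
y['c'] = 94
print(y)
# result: {'b': 5, 'y': 11, 'a': 69, 'c': 94}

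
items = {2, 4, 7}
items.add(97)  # {2, 4, 7, 97}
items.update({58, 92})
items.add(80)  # {2, 4, 7, 58, 80, 92, 97}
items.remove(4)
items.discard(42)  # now {2, 7, 58, 80, 92, 97}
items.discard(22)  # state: {2, 7, 58, 80, 92, 97}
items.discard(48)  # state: {2, 7, 58, 80, 92, 97}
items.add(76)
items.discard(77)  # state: {2, 7, 58, 76, 80, 92, 97}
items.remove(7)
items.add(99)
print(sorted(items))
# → [2, 58, 76, 80, 92, 97, 99]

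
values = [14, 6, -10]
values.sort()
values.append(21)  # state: [-10, 6, 14, 21]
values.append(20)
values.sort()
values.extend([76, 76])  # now [-10, 6, 14, 20, 21, 76, 76]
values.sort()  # [-10, 6, 14, 20, 21, 76, 76]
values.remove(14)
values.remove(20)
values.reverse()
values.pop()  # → -10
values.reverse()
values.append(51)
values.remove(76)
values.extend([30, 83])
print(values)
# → [6, 21, 76, 51, 30, 83]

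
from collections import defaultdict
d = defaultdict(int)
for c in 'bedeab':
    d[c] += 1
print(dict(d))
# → {'b': 2, 'e': 2, 'd': 1, 'a': 1}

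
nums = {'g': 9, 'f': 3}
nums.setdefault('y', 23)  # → 23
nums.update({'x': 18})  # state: {'g': 9, 'f': 3, 'y': 23, 'x': 18}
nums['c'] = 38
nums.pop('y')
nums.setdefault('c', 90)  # 38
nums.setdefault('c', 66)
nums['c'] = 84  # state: {'g': 9, 'f': 3, 'x': 18, 'c': 84}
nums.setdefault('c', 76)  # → 84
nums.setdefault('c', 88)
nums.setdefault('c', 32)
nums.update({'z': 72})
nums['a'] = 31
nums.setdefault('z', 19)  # 72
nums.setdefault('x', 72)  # 18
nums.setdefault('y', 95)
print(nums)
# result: {'g': 9, 'f': 3, 'x': 18, 'c': 84, 'z': 72, 'a': 31, 'y': 95}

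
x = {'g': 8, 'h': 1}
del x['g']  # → {'h': 1}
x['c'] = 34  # {'h': 1, 'c': 34}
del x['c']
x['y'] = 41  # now {'h': 1, 'y': 41}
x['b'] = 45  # {'h': 1, 'y': 41, 'b': 45}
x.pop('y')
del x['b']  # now {'h': 1}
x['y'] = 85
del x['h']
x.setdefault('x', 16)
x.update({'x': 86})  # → {'y': 85, 'x': 86}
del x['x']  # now {'y': 85}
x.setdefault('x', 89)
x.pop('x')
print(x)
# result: {'y': 85}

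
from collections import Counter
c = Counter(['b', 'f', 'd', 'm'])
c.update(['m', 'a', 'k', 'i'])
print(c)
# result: Counter({'m': 2, 'b': 1, 'f': 1, 'd': 1, 'a': 1, 'k': 1, 'i': 1})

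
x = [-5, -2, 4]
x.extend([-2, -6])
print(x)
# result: [-5, -2, 4, -2, -6]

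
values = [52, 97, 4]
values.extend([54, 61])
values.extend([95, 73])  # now [52, 97, 4, 54, 61, 95, 73]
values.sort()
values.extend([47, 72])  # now [4, 52, 54, 61, 73, 95, 97, 47, 72]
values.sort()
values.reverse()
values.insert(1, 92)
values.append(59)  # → [97, 92, 95, 73, 72, 61, 54, 52, 47, 4, 59]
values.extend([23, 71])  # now [97, 92, 95, 73, 72, 61, 54, 52, 47, 4, 59, 23, 71]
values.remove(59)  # [97, 92, 95, 73, 72, 61, 54, 52, 47, 4, 23, 71]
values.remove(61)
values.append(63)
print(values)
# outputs [97, 92, 95, 73, 72, 54, 52, 47, 4, 23, 71, 63]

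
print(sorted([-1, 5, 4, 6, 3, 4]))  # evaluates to [-1, 3, 4, 4, 5, 6]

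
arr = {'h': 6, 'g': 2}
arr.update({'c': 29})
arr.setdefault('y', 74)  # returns 74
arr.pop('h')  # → 6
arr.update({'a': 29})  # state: {'g': 2, 'c': 29, 'y': 74, 'a': 29}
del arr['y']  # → {'g': 2, 'c': 29, 'a': 29}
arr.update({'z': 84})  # {'g': 2, 'c': 29, 'a': 29, 'z': 84}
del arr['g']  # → {'c': 29, 'a': 29, 'z': 84}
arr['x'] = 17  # {'c': 29, 'a': 29, 'z': 84, 'x': 17}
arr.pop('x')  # 17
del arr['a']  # {'c': 29, 'z': 84}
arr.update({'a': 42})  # {'c': 29, 'z': 84, 'a': 42}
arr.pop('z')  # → 84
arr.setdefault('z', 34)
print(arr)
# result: {'c': 29, 'a': 42, 'z': 34}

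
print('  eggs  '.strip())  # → eggs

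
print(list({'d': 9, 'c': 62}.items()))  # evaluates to [('d', 9), ('c', 62)]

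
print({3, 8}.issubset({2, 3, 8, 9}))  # True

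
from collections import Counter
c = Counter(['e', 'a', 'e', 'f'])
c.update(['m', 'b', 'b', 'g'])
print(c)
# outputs Counter({'e': 2, 'b': 2, 'a': 1, 'f': 1, 'm': 1, 'g': 1})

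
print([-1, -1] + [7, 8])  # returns [-1, -1, 7, 8]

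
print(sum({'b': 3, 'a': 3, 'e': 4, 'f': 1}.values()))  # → 11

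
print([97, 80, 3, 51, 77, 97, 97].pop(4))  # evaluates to 77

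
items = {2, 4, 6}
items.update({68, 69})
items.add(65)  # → {2, 4, 6, 65, 68, 69}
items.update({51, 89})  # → {2, 4, 6, 51, 65, 68, 69, 89}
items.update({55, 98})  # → {2, 4, 6, 51, 55, 65, 68, 69, 89, 98}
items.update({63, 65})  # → {2, 4, 6, 51, 55, 63, 65, 68, 69, 89, 98}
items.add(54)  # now {2, 4, 6, 51, 54, 55, 63, 65, 68, 69, 89, 98}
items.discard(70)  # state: {2, 4, 6, 51, 54, 55, 63, 65, 68, 69, 89, 98}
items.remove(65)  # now {2, 4, 6, 51, 54, 55, 63, 68, 69, 89, 98}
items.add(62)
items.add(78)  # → {2, 4, 6, 51, 54, 55, 62, 63, 68, 69, 78, 89, 98}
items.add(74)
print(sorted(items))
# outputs [2, 4, 6, 51, 54, 55, 62, 63, 68, 69, 74, 78, 89, 98]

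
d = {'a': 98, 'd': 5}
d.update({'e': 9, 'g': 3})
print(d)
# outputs {'a': 98, 'd': 5, 'e': 9, 'g': 3}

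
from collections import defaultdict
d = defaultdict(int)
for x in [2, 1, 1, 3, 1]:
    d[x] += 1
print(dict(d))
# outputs {2: 1, 1: 3, 3: 1}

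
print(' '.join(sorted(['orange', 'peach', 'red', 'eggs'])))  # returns eggs orange peach red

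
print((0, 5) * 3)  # (0, 5, 0, 5, 0, 5)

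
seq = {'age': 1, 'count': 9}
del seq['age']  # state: {'count': 9}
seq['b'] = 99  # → {'count': 9, 'b': 99}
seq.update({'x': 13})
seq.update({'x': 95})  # {'count': 9, 'b': 99, 'x': 95}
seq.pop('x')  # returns 95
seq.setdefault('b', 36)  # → 99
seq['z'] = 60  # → {'count': 9, 'b': 99, 'z': 60}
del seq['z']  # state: {'count': 9, 'b': 99}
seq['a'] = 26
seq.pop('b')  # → 99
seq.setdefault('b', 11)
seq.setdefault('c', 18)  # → 18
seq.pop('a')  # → 26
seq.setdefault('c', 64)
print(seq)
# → {'count': 9, 'b': 11, 'c': 18}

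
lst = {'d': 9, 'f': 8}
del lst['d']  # {'f': 8}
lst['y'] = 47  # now {'f': 8, 'y': 47}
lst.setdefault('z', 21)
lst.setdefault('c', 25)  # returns 25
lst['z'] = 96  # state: {'f': 8, 'y': 47, 'z': 96, 'c': 25}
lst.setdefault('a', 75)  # 75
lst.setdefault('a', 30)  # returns 75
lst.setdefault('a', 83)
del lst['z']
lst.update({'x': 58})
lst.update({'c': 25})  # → {'f': 8, 'y': 47, 'c': 25, 'a': 75, 'x': 58}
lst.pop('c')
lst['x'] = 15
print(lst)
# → {'f': 8, 'y': 47, 'a': 75, 'x': 15}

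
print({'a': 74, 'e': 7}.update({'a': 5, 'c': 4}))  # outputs None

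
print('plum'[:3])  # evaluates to plu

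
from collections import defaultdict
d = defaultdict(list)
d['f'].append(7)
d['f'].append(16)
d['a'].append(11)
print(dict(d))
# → {'f': [7, 16], 'a': [11]}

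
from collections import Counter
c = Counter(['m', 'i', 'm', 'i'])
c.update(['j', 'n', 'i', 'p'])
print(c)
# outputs Counter({'i': 3, 'm': 2, 'j': 1, 'n': 1, 'p': 1})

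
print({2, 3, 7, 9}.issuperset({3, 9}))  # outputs True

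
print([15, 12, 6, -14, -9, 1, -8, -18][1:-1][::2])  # [12, -14, 1]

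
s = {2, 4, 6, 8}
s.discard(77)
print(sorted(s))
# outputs [2, 4, 6, 8]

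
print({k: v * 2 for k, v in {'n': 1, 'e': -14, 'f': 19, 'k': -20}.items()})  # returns {'n': 2, 'e': -28, 'f': 38, 'k': -40}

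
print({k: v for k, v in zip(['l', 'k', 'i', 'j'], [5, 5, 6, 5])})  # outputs {'l': 5, 'k': 5, 'i': 6, 'j': 5}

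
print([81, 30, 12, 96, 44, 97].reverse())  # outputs None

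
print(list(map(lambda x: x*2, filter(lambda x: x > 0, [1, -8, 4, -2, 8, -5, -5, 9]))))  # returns [2, 8, 16, 18]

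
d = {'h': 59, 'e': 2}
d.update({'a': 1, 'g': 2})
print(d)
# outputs {'h': 59, 'e': 2, 'a': 1, 'g': 2}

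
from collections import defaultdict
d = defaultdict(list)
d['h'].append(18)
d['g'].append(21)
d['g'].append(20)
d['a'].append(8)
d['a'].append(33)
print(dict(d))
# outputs {'h': [18], 'g': [21, 20], 'a': [8, 33]}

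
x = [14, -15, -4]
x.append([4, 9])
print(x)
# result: [14, -15, -4, [4, 9]]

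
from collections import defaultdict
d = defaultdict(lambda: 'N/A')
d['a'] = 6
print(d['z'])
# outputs N/A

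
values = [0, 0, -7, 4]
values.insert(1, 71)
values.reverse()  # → [4, -7, 0, 71, 0]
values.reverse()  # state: [0, 71, 0, -7, 4]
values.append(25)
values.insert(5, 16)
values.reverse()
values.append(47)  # [25, 16, 4, -7, 0, 71, 0, 47]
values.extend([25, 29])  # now [25, 16, 4, -7, 0, 71, 0, 47, 25, 29]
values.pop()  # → 29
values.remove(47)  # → [25, 16, 4, -7, 0, 71, 0, 25]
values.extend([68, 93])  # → [25, 16, 4, -7, 0, 71, 0, 25, 68, 93]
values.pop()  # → 93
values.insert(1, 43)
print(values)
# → [25, 43, 16, 4, -7, 0, 71, 0, 25, 68]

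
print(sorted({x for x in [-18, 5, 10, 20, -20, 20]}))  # [-20, -18, 5, 10, 20]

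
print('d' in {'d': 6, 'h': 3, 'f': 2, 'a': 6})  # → True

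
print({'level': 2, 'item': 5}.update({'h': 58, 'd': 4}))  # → None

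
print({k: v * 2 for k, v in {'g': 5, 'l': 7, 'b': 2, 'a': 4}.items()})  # {'g': 10, 'l': 14, 'b': 4, 'a': 8}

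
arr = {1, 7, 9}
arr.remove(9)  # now {1, 7}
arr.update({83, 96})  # {1, 7, 83, 96}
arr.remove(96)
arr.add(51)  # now {1, 7, 51, 83}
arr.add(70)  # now {1, 7, 51, 70, 83}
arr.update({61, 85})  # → {1, 7, 51, 61, 70, 83, 85}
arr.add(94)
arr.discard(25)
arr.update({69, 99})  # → {1, 7, 51, 61, 69, 70, 83, 85, 94, 99}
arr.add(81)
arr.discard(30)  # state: {1, 7, 51, 61, 69, 70, 81, 83, 85, 94, 99}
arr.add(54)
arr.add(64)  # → {1, 7, 51, 54, 61, 64, 69, 70, 81, 83, 85, 94, 99}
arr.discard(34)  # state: {1, 7, 51, 54, 61, 64, 69, 70, 81, 83, 85, 94, 99}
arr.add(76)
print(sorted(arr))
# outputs [1, 7, 51, 54, 61, 64, 69, 70, 76, 81, 83, 85, 94, 99]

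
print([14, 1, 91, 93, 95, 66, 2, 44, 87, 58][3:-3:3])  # [93, 2]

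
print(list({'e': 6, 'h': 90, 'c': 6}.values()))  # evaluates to [6, 90, 6]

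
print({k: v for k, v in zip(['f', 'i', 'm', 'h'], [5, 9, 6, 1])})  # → {'f': 5, 'i': 9, 'm': 6, 'h': 1}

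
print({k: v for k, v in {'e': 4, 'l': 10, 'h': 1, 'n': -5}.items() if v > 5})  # {'l': 10}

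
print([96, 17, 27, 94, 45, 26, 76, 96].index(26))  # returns 5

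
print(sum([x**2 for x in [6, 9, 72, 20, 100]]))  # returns 15701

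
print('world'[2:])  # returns rld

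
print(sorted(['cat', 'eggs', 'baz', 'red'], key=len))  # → ['cat', 'baz', 'red', 'eggs']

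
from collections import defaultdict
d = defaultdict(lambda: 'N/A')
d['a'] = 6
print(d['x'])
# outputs N/A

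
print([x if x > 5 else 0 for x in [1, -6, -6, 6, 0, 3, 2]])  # [0, 0, 0, 6, 0, 0, 0]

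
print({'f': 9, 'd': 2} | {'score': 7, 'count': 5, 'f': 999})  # {'f': 999, 'd': 2, 'score': 7, 'count': 5}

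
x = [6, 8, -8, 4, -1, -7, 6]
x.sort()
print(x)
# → [-8, -7, -1, 4, 6, 6, 8]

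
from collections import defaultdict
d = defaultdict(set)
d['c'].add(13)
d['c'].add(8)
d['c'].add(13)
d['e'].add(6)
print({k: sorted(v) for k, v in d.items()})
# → {'c': [8, 13], 'e': [6]}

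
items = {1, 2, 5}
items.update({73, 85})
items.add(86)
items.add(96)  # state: {1, 2, 5, 73, 85, 86, 96}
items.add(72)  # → {1, 2, 5, 72, 73, 85, 86, 96}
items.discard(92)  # {1, 2, 5, 72, 73, 85, 86, 96}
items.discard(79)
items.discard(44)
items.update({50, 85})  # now {1, 2, 5, 50, 72, 73, 85, 86, 96}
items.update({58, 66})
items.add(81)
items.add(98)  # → {1, 2, 5, 50, 58, 66, 72, 73, 81, 85, 86, 96, 98}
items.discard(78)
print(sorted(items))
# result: [1, 2, 5, 50, 58, 66, 72, 73, 81, 85, 86, 96, 98]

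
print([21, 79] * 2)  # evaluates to [21, 79, 21, 79]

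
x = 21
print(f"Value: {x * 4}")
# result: Value: 84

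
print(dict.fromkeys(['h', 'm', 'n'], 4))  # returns {'h': 4, 'm': 4, 'n': 4}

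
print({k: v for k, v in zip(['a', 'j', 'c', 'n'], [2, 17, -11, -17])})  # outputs {'a': 2, 'j': 17, 'c': -11, 'n': -17}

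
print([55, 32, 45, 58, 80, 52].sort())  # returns None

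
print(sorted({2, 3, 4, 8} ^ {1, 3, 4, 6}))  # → [1, 2, 6, 8]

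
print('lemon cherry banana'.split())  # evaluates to ['lemon', 'cherry', 'banana']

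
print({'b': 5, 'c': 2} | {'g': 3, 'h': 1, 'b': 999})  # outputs {'b': 999, 'c': 2, 'g': 3, 'h': 1}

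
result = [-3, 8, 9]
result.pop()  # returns 9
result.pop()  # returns 8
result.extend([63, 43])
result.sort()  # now [-3, 43, 63]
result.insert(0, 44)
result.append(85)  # [44, -3, 43, 63, 85]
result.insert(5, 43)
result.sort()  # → [-3, 43, 43, 44, 63, 85]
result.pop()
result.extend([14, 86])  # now [-3, 43, 43, 44, 63, 14, 86]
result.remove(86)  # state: [-3, 43, 43, 44, 63, 14]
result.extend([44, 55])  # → [-3, 43, 43, 44, 63, 14, 44, 55]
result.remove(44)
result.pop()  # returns 55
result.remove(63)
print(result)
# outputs [-3, 43, 43, 14, 44]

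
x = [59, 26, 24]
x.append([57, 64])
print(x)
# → [59, 26, 24, [57, 64]]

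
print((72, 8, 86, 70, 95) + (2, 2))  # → (72, 8, 86, 70, 95, 2, 2)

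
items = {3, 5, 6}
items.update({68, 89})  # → {3, 5, 6, 68, 89}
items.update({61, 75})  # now {3, 5, 6, 61, 68, 75, 89}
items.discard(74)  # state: {3, 5, 6, 61, 68, 75, 89}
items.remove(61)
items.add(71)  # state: {3, 5, 6, 68, 71, 75, 89}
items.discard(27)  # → {3, 5, 6, 68, 71, 75, 89}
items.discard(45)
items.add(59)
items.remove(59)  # {3, 5, 6, 68, 71, 75, 89}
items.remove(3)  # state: {5, 6, 68, 71, 75, 89}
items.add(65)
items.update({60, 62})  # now {5, 6, 60, 62, 65, 68, 71, 75, 89}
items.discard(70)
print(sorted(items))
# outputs [5, 6, 60, 62, 65, 68, 71, 75, 89]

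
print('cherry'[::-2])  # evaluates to yrh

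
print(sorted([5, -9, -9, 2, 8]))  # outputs [-9, -9, 2, 5, 8]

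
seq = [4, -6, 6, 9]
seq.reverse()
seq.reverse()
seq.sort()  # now [-6, 4, 6, 9]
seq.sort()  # [-6, 4, 6, 9]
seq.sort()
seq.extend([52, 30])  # [-6, 4, 6, 9, 52, 30]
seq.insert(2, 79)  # [-6, 4, 79, 6, 9, 52, 30]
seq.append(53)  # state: [-6, 4, 79, 6, 9, 52, 30, 53]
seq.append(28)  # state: [-6, 4, 79, 6, 9, 52, 30, 53, 28]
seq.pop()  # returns 28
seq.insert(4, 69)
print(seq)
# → [-6, 4, 79, 6, 69, 9, 52, 30, 53]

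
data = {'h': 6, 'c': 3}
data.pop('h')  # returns 6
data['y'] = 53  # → {'c': 3, 'y': 53}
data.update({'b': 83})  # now {'c': 3, 'y': 53, 'b': 83}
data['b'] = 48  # {'c': 3, 'y': 53, 'b': 48}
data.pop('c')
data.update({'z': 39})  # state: {'y': 53, 'b': 48, 'z': 39}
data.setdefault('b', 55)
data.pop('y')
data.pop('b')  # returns 48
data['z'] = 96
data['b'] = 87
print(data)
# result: {'z': 96, 'b': 87}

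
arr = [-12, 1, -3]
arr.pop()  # -3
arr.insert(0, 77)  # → [77, -12, 1]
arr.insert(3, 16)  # [77, -12, 1, 16]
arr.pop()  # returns 16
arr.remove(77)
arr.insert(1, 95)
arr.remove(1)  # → [-12, 95]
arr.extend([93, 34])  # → [-12, 95, 93, 34]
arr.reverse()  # [34, 93, 95, -12]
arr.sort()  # [-12, 34, 93, 95]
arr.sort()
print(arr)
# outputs [-12, 34, 93, 95]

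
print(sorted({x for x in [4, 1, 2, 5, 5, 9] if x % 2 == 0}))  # [2, 4]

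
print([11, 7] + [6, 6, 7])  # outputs [11, 7, 6, 6, 7]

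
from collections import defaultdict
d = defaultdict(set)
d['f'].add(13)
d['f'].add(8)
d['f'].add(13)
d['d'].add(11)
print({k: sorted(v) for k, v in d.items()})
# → {'f': [8, 13], 'd': [11]}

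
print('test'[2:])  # st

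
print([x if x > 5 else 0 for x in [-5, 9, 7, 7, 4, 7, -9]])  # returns [0, 9, 7, 7, 0, 7, 0]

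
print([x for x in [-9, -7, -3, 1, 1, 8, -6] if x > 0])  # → [1, 1, 8]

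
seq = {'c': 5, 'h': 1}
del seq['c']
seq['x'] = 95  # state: {'h': 1, 'x': 95}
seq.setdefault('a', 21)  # 21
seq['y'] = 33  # {'h': 1, 'x': 95, 'a': 21, 'y': 33}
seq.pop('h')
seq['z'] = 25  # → {'x': 95, 'a': 21, 'y': 33, 'z': 25}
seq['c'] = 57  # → {'x': 95, 'a': 21, 'y': 33, 'z': 25, 'c': 57}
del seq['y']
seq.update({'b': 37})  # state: {'x': 95, 'a': 21, 'z': 25, 'c': 57, 'b': 37}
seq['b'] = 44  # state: {'x': 95, 'a': 21, 'z': 25, 'c': 57, 'b': 44}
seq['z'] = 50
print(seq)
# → {'x': 95, 'a': 21, 'z': 50, 'c': 57, 'b': 44}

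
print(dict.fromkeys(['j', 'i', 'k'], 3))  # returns {'j': 3, 'i': 3, 'k': 3}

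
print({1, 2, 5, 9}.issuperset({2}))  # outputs True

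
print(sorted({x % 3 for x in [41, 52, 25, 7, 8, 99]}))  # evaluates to [0, 1, 2]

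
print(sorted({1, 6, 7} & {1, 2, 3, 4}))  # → [1]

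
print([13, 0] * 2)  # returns [13, 0, 13, 0]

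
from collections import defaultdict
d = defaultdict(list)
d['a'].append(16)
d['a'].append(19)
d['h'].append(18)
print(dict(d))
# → {'a': [16, 19], 'h': [18]}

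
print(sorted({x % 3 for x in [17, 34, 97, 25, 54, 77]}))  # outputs [0, 1, 2]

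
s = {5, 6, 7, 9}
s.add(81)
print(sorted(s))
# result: [5, 6, 7, 9, 81]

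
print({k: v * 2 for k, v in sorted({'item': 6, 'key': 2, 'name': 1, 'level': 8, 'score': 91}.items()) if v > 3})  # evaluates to {'item': 12, 'level': 16, 'score': 182}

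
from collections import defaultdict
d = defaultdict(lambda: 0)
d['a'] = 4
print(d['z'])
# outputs 0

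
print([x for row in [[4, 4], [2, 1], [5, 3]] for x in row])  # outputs [4, 4, 2, 1, 5, 3]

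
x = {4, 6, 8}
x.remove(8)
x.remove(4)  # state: {6}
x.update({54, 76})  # {6, 54, 76}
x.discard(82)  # {6, 54, 76}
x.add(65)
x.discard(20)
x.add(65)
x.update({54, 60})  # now {6, 54, 60, 65, 76}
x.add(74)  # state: {6, 54, 60, 65, 74, 76}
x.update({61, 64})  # {6, 54, 60, 61, 64, 65, 74, 76}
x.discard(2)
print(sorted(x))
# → [6, 54, 60, 61, 64, 65, 74, 76]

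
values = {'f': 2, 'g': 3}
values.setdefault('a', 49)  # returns 49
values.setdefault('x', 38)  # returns 38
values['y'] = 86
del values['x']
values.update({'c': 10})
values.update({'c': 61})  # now {'f': 2, 'g': 3, 'a': 49, 'y': 86, 'c': 61}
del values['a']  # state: {'f': 2, 'g': 3, 'y': 86, 'c': 61}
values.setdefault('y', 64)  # 86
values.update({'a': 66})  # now {'f': 2, 'g': 3, 'y': 86, 'c': 61, 'a': 66}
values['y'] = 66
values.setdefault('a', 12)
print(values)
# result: {'f': 2, 'g': 3, 'y': 66, 'c': 61, 'a': 66}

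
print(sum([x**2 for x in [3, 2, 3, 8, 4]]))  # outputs 102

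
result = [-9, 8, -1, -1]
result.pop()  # -1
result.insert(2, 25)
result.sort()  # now [-9, -1, 8, 25]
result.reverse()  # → [25, 8, -1, -9]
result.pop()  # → -9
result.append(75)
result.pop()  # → 75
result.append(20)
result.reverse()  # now [20, -1, 8, 25]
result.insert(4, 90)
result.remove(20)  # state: [-1, 8, 25, 90]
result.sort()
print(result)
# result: [-1, 8, 25, 90]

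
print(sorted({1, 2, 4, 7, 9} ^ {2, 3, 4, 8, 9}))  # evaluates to [1, 3, 7, 8]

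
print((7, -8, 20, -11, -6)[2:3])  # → (20,)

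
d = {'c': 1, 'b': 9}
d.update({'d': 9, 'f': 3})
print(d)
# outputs {'c': 1, 'b': 9, 'd': 9, 'f': 3}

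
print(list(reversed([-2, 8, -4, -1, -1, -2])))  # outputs [-2, -1, -1, -4, 8, -2]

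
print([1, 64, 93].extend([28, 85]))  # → None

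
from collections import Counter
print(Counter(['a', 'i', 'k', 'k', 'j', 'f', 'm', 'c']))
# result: Counter({'k': 2, 'a': 1, 'i': 1, 'j': 1, 'f': 1, 'm': 1, 'c': 1})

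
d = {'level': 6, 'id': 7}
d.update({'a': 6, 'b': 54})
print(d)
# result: {'level': 6, 'id': 7, 'a': 6, 'b': 54}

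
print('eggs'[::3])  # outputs es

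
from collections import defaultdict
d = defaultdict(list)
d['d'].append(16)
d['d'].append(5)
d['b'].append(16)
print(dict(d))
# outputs {'d': [16, 5], 'b': [16]}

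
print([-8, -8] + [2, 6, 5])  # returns [-8, -8, 2, 6, 5]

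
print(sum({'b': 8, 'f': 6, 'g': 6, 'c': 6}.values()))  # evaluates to 26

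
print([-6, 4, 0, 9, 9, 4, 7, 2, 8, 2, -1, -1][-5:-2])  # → [2, 8, 2]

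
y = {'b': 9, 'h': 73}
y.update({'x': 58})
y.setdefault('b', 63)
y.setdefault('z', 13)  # 13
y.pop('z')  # 13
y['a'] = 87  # {'b': 9, 'h': 73, 'x': 58, 'a': 87}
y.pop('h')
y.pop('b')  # 9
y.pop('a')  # 87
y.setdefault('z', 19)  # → 19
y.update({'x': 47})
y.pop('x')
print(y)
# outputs {'z': 19}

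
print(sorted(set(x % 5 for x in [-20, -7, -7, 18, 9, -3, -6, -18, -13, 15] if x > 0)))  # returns [0, 3, 4]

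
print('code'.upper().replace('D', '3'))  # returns CO3E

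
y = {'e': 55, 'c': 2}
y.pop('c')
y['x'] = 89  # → {'e': 55, 'x': 89}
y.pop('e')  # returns 55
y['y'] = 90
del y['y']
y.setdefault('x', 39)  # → 89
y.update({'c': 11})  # {'x': 89, 'c': 11}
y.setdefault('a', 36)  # 36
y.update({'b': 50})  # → {'x': 89, 'c': 11, 'a': 36, 'b': 50}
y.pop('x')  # 89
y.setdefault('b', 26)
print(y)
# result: {'c': 11, 'a': 36, 'b': 50}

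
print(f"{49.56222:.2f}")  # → 49.56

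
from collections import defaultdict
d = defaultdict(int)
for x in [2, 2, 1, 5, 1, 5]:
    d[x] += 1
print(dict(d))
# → {2: 2, 1: 2, 5: 2}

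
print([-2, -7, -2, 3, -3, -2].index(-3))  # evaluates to 4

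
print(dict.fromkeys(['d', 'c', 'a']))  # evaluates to {'d': None, 'c': None, 'a': None}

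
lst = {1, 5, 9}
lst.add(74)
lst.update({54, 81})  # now {1, 5, 9, 54, 74, 81}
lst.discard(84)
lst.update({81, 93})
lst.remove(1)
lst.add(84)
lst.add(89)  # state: {5, 9, 54, 74, 81, 84, 89, 93}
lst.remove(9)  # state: {5, 54, 74, 81, 84, 89, 93}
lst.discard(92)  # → {5, 54, 74, 81, 84, 89, 93}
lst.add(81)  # {5, 54, 74, 81, 84, 89, 93}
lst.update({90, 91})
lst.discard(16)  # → {5, 54, 74, 81, 84, 89, 90, 91, 93}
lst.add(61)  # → {5, 54, 61, 74, 81, 84, 89, 90, 91, 93}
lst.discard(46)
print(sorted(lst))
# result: [5, 54, 61, 74, 81, 84, 89, 90, 91, 93]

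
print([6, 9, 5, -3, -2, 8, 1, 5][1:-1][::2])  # [9, -3, 8]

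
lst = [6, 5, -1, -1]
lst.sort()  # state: [-1, -1, 5, 6]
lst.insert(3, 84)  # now [-1, -1, 5, 84, 6]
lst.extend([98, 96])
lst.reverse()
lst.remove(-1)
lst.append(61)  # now [96, 98, 6, 84, 5, -1, 61]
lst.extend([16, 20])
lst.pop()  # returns 20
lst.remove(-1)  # [96, 98, 6, 84, 5, 61, 16]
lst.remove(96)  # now [98, 6, 84, 5, 61, 16]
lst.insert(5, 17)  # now [98, 6, 84, 5, 61, 17, 16]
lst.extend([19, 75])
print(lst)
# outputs [98, 6, 84, 5, 61, 17, 16, 19, 75]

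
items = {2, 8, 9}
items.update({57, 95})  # {2, 8, 9, 57, 95}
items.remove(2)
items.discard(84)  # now {8, 9, 57, 95}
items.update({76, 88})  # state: {8, 9, 57, 76, 88, 95}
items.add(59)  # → {8, 9, 57, 59, 76, 88, 95}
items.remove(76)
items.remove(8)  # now {9, 57, 59, 88, 95}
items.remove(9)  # {57, 59, 88, 95}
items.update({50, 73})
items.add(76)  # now {50, 57, 59, 73, 76, 88, 95}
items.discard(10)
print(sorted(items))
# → [50, 57, 59, 73, 76, 88, 95]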